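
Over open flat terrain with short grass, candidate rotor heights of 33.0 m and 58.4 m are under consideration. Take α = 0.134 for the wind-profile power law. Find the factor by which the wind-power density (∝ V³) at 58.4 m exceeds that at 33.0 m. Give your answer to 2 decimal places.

Speed ratio: V_B/V_A = (z_B/z_A)^α = (58.4/33.0)^0.134 = (1.7697)^0.134 = 1.07949
Power-density ratio: P_B/P_A = (V_B/V_A)³ = (1.07949)³ = 1.25793

1.26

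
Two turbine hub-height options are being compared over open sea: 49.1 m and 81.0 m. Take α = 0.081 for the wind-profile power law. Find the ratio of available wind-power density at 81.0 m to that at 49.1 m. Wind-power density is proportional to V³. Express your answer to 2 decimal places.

Speed ratio: V_B/V_A = (z_B/z_A)^α = (81.0/49.1)^0.081 = (1.6497)^0.081 = 1.04138
Power-density ratio: P_B/P_A = (V_B/V_A)³ = (1.04138)³ = 1.12935

1.13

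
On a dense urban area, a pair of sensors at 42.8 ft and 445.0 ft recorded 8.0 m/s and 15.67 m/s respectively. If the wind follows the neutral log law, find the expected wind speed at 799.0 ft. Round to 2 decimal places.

17.59 m/s

Log law: V ∝ ln(z/z₀). From the pair, with r = V₁/V₂ = 0.51053,
ln z₀ = (ln z₁ − r·ln z₂)/(1 − r) = (3.7565 − 0.51053×6.0981)/0.48947 = 1.3143 → z₀ = 3.722 ft
V₃ = V₁ · ln(z₃/z₀)/ln(z₁/z₀) = 8.0 × 5.3691/2.4423 = 17.5872 m/s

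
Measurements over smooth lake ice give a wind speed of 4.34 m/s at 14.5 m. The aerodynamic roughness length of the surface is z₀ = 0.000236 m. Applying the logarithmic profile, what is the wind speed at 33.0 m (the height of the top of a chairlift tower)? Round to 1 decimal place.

4.7 m/s

Log law: V(z) ∝ ln(z/z₀), so V₂/V₁ = ln(z₂/z₀) / ln(z₁/z₀).
ln(33.0/0.000236) = 11.8482, ln(14.5/0.000236) = 11.0258
V₂ = 4.34 × 11.8482/11.0258 = 4.34 × 1.0746 = 4.6637 m/s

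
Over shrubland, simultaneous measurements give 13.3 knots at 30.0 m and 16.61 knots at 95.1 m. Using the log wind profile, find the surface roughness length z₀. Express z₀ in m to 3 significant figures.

Log law: V(z) ∝ ln(z/z₀). With r = V₁/V₂ = 13.3/16.61 = 0.80072,
r · ln(z₂/z₀) = ln(z₁/z₀) ⇒ ln z₀ = (ln z₁ − r·ln z₂)/(1 − r)
ln z₀ = (3.40120 − 0.80072×4.55493) / 0.19928 = -1.2346
z₀ = exp(-1.2346) = 0.2909 m

z₀ ≈ 0.291 m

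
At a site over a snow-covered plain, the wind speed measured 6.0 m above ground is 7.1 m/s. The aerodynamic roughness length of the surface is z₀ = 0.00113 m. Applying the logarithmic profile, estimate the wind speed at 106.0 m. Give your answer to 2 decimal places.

9.48 m/s

Log law: V(z) ∝ ln(z/z₀), so V₂/V₁ = ln(z₂/z₀) / ln(z₁/z₀).
ln(106.0/0.00113) = 11.4490, ln(6.0/0.00113) = 8.5773
V₂ = 7.1 × 11.4490/8.5773 = 7.1 × 1.3348 = 9.4771 m/s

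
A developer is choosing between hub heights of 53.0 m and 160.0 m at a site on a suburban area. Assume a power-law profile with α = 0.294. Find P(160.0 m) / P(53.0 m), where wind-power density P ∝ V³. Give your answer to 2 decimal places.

Speed ratio: V_B/V_A = (z_B/z_A)^α = (160.0/53.0)^0.294 = (3.0189)^0.294 = 1.38380
Power-density ratio: P_B/P_A = (V_B/V_A)³ = (1.38380)³ = 2.64986

2.65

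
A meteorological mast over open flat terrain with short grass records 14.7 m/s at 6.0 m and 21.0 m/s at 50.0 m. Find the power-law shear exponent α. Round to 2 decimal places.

Power law: V₂/V₁ = (z₂/z₁)^α ⇒ α = ln(V₂/V₁) / ln(z₂/z₁)
α = ln(21.0/14.7) / ln(50.0/6.0) = ln(1.4286) / ln(8.3333)
  = 0.35667 / 2.12026 = 0.16822

α ≈ 0.17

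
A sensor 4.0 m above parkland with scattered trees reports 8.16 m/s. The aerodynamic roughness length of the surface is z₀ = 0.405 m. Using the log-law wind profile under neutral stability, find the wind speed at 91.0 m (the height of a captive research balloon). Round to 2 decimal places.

19.29 m/s

Log law: V(z) ∝ ln(z/z₀), so V₂/V₁ = ln(z₂/z₀) / ln(z₁/z₀).
ln(91.0/0.405) = 5.4147, ln(4.0/0.405) = 2.2902
V₂ = 8.16 × 5.4147/2.2902 = 8.16 × 2.3643 = 19.2930 m/s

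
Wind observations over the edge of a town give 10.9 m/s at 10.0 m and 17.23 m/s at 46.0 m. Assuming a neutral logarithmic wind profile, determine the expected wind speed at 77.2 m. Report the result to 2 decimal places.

Log law: V ∝ ln(z/z₀). From the pair, with r = V₁/V₂ = 0.63262,
ln z₀ = (ln z₁ − r·ln z₂)/(1 − r) = (2.3026 − 0.63262×3.8286)/0.36738 = -0.3252 → z₀ = 0.7224 m
V₃ = V₁ · ln(z₃/z₀)/ln(z₁/z₀) = 10.9 × 4.6716/2.6278 = 19.3776 m/s

19.38 m/s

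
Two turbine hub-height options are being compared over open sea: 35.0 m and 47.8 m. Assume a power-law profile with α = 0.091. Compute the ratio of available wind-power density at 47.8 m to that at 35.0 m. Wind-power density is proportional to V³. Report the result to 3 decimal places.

Speed ratio: V_B/V_A = (z_B/z_A)^α = (47.8/35.0)^0.091 = (1.3657)^0.091 = 1.02877
Power-density ratio: P_B/P_A = (V_B/V_A)³ = (1.02877)³ = 1.08881

1.089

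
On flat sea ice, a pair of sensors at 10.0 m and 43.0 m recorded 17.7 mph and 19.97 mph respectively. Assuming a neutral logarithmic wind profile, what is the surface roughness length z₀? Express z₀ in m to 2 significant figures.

z₀ ≈ 0.00011 m

Log law: V(z) ∝ ln(z/z₀). With r = V₁/V₂ = 17.7/19.97 = 0.88633,
r · ln(z₂/z₀) = ln(z₁/z₀) ⇒ ln z₀ = (ln z₁ − r·ln z₂)/(1 − r)
ln z₀ = (2.30259 − 0.88633×3.76120) / 0.11367 = -9.0708
z₀ = exp(-9.0708) = 0.0001150 m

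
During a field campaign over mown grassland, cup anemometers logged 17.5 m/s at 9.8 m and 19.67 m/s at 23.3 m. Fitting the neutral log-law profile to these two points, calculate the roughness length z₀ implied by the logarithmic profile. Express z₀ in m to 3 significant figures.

z₀ ≈ 0.00908 m

Log law: V(z) ∝ ln(z/z₀). With r = V₁/V₂ = 17.5/19.67 = 0.88968,
r · ln(z₂/z₀) = ln(z₁/z₀) ⇒ ln z₀ = (ln z₁ − r·ln z₂)/(1 − r)
ln z₀ = (2.28238 − 0.88968×3.14845) / 0.11032 = -4.7021
z₀ = exp(-4.7021) = 0.009077 m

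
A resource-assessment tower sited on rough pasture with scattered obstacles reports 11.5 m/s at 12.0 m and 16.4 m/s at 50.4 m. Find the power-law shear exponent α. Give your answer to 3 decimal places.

α ≈ 0.247

Power law: V₂/V₁ = (z₂/z₁)^α ⇒ α = ln(V₂/V₁) / ln(z₂/z₁)
α = ln(16.4/11.5) / ln(50.4/12.0) = ln(1.4261) / ln(4.2000)
  = 0.35493 / 1.43508 = 0.24733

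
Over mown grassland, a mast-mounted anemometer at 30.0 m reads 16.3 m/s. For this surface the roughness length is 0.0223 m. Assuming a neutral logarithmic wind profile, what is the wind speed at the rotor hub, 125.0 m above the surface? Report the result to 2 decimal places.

Log law: V(z) ∝ ln(z/z₀), so V₂/V₁ = ln(z₂/z₀) / ln(z₁/z₀).
ln(125.0/0.0223) = 8.6315, ln(30.0/0.0223) = 7.2044
V₂ = 16.3 × 8.6315/7.2044 = 16.3 × 1.1981 = 19.5289 m/s

19.53 m/s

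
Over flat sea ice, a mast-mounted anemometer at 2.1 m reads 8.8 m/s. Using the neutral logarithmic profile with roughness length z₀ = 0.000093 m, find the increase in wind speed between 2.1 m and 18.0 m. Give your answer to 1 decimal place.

Log law: V₂ = V₁ · ln(z₂/z₀)/ln(z₁/z₀) = 8.8 × 12.1733/10.0248 = 10.6859 m/s
ΔV = 10.6859 − 8.8 = 1.8859 m/s

1.9 m/s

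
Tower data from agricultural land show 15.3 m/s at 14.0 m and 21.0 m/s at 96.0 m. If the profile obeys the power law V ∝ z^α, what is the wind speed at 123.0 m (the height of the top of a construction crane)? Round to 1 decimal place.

First find α: α = ln(V₂/V₁)/ln(z₂/z₁) = ln(21.0/15.3)/ln(96.0/14.0) = 0.31667/1.92529 = 0.1645
Extrapolate from 96.0 m to 123.0 m: V₃ = 21.0 × (123.0/96.0)^0.1645 = 21.0 × 1.0416 = 21.8737 m/s

21.9 m/s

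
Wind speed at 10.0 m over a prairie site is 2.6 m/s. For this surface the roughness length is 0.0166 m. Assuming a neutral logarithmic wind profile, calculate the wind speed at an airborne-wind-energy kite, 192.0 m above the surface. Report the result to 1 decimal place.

Log law: V(z) ∝ ln(z/z₀), so V₂/V₁ = ln(z₂/z₀) / ln(z₁/z₀).
ln(192.0/0.0166) = 9.3558, ln(10.0/0.0166) = 6.4009
V₂ = 2.6 × 9.3558/6.4009 = 2.6 × 1.4616 = 3.8003 m/s

3.8 m/s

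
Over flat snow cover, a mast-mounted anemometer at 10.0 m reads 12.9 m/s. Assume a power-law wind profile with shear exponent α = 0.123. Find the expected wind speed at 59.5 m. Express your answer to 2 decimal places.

Power-law profile: V₂ = V₁ · (z₂/z₁)^α
V₂ = 12.9 × (59.5/10.0)^0.123 = 12.9 × (5.9500)^0.123
    = 12.9 × 1.2453 = 16.0641 m/s

16.06 m/s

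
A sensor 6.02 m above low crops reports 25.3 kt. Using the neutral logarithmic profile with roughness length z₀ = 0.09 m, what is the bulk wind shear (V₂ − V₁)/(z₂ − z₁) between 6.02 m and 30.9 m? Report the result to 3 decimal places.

Log law: V₂ = V₁ · ln(z₂/z₀)/ln(z₁/z₀) = 25.3 × 5.8387/4.2030 = 35.1458 kt
ΔV/Δz = (35.1458 − 25.3)/(30.9 − 6.02) = 9.8458/24.8800 = 0.39573 kt/m

0.396 kt/m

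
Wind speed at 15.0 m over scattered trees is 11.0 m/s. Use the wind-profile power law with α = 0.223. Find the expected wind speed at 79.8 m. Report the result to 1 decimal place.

Power-law profile: V₂ = V₁ · (z₂/z₁)^α
V₂ = 11.0 × (79.8/15.0)^0.223 = 11.0 × (5.3200)^0.223
    = 11.0 × 1.4517 = 15.9688 m/s

16.0 m/s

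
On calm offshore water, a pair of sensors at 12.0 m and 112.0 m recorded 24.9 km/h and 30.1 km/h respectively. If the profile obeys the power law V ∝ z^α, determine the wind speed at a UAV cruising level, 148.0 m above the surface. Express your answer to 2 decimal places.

30.82 km/h

First find α: α = ln(V₂/V₁)/ln(z₂/z₁) = ln(30.1/24.9)/ln(112.0/12.0) = 0.18966/2.23359 = 0.0849
Extrapolate from 112.0 m to 148.0 m: V₃ = 30.1 × (148.0/112.0)^0.0849 = 30.1 × 1.0239 = 30.8208 km/h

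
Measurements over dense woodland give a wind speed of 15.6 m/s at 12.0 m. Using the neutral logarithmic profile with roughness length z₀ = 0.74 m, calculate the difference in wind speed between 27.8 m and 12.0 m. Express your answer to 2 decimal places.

4.70 m/s

Log law: V₂ = V₁ · ln(z₂/z₀)/ln(z₁/z₀) = 15.6 × 3.6261/2.7860 = 20.3042 m/s
ΔV = 20.3042 − 15.6 = 4.7042 m/s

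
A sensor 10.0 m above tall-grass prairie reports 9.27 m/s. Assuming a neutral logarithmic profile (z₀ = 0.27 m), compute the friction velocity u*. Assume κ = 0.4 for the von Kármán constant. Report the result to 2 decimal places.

Log law: V(z) = (u*/κ) · ln(z/z₀) ⇒ u* = κ · V / ln(z/z₀)
u* = 0.4 × 9.27 / ln(10.0/0.27) = 0.4 × 9.27 / 3.6119
   = 3.7080 / 3.6119 = 1.0266 m/s

u* ≈ 1.03 m/s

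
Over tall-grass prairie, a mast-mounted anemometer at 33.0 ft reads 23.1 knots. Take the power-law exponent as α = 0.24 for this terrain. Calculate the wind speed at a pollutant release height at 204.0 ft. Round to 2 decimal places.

35.77 knots

Power-law profile: V₂ = V₁ · (z₂/z₁)^α
V₂ = 23.1 × (204.0/33.0)^0.24 = 23.1 × (6.1818)^0.24
    = 23.1 × 1.5483 = 35.7668 knots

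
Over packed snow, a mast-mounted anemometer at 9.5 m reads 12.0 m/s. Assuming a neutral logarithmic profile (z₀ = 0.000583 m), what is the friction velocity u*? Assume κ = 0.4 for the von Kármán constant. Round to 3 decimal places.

u* ≈ 0.495 m/s

Log law: V(z) = (u*/κ) · ln(z/z₀) ⇒ u* = κ · V / ln(z/z₀)
u* = 0.4 × 12.0 / ln(9.5/0.000583) = 0.4 × 12.0 / 9.6986
   = 4.8000 / 9.6986 = 0.4949 m/s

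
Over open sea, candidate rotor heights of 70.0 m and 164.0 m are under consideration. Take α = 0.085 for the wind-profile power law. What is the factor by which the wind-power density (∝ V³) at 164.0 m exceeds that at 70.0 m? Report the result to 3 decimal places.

Speed ratio: V_B/V_A = (z_B/z_A)^α = (164.0/70.0)^0.085 = (2.3429)^0.085 = 1.07505
Power-density ratio: P_B/P_A = (V_B/V_A)³ = (1.07505)³ = 1.24247

1.242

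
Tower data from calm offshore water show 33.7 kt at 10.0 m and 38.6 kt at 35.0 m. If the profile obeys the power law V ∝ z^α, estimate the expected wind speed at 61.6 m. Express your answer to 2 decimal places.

41.04 kt

First find α: α = ln(V₂/V₁)/ln(z₂/z₁) = ln(38.6/33.7)/ln(35.0/10.0) = 0.13575/1.25276 = 0.1084
Extrapolate from 35.0 m to 61.6 m: V₃ = 38.6 × (61.6/35.0)^0.1084 = 38.6 × 1.0632 = 41.0386 kt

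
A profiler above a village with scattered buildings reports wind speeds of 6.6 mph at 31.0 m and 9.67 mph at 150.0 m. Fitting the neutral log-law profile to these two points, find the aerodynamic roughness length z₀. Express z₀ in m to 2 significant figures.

Log law: V(z) ∝ ln(z/z₀). With r = V₁/V₂ = 6.6/9.67 = 0.68252,
r · ln(z₂/z₀) = ln(z₁/z₀) ⇒ ln z₀ = (ln z₁ − r·ln z₂)/(1 − r)
ln z₀ = (3.43399 − 0.68252×5.01064) / 0.31748 = 0.0445
z₀ = exp(0.0445) = 1.045 m

z₀ ≈ 1.0 m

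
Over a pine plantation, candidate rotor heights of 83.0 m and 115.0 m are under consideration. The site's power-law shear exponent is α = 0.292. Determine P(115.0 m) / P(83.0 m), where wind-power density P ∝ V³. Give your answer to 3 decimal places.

Speed ratio: V_B/V_A = (z_B/z_A)^α = (115.0/83.0)^0.292 = (1.3855)^0.292 = 1.09990
Power-density ratio: P_B/P_A = (V_B/V_A)³ = (1.09990)³ = 1.33063

1.331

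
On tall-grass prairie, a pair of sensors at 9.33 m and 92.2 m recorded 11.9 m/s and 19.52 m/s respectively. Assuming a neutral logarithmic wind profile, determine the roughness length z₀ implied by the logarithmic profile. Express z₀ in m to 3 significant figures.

Log law: V(z) ∝ ln(z/z₀). With r = V₁/V₂ = 11.9/19.52 = 0.60963,
r · ln(z₂/z₀) = ln(z₁/z₀) ⇒ ln z₀ = (ln z₁ − r·ln z₂)/(1 − r)
ln z₀ = (2.23324 − 0.60963×4.52396) / 0.39037 = -1.3441
z₀ = exp(-1.3441) = 0.2608 m

z₀ ≈ 0.261 m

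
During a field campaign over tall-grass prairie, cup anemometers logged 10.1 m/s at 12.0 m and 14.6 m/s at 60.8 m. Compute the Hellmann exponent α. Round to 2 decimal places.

Power law: V₂/V₁ = (z₂/z₁)^α ⇒ α = ln(V₂/V₁) / ln(z₂/z₁)
α = ln(14.6/10.1) / ln(60.8/12.0) = ln(1.4455) / ln(5.0667)
  = 0.36849 / 1.62268 = 0.22708

α ≈ 0.23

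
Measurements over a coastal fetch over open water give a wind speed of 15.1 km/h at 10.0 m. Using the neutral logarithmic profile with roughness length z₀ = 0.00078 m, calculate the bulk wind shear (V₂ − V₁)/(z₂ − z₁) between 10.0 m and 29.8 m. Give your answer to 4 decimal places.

0.0880 km/h/m

Log law: V₂ = V₁ · ln(z₂/z₀)/ln(z₁/z₀) = 15.1 × 10.5507/9.4588 = 16.8431 km/h
ΔV/Δz = (16.8431 − 15.1)/(29.8 − 10.0) = 1.7431/19.8000 = 0.08804 km/h/m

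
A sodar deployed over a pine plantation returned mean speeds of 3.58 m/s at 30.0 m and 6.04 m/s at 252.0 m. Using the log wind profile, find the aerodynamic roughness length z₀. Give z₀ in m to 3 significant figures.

z₀ ≈ 1.36 m

Log law: V(z) ∝ ln(z/z₀). With r = V₁/V₂ = 3.58/6.04 = 0.59272,
r · ln(z₂/z₀) = ln(z₁/z₀) ⇒ ln z₀ = (ln z₁ − r·ln z₂)/(1 − r)
ln z₀ = (3.40120 − 0.59272×5.52943) / 0.40728 = 0.3040
z₀ = exp(0.3040) = 1.355 m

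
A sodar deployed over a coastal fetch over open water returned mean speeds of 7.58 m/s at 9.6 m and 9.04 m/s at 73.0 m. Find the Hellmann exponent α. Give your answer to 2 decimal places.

Power law: V₂/V₁ = (z₂/z₁)^α ⇒ α = ln(V₂/V₁) / ln(z₂/z₁)
α = ln(9.04/7.58) / ln(73.0/9.6) = ln(1.1926) / ln(7.6042)
  = 0.17615 / 2.02870 = 0.08683

α ≈ 0.09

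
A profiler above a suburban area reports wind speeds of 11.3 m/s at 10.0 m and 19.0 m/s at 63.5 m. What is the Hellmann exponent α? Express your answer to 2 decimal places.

Power law: V₂/V₁ = (z₂/z₁)^α ⇒ α = ln(V₂/V₁) / ln(z₂/z₁)
α = ln(19.0/11.3) / ln(63.5/10.0) = ln(1.6814) / ln(6.3500)
  = 0.51964 / 1.84845 = 0.28112

α ≈ 0.28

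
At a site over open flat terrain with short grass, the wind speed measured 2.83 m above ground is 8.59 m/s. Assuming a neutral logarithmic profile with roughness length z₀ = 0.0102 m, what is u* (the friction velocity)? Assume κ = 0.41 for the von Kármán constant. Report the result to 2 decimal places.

u* ≈ 0.63 m/s

Log law: V(z) = (u*/κ) · ln(z/z₀) ⇒ u* = κ · V / ln(z/z₀)
u* = 0.41 × 8.59 / ln(2.83/0.0102) = 0.41 × 8.59 / 5.6256
   = 3.5219 / 5.6256 = 0.6260 m/s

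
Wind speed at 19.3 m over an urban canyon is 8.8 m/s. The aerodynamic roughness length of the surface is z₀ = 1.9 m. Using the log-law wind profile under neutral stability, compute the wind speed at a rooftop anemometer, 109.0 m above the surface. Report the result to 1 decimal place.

Log law: V(z) ∝ ln(z/z₀), so V₂/V₁ = ln(z₂/z₀) / ln(z₁/z₀).
ln(109.0/1.9) = 4.0495, ln(19.3/1.9) = 2.3183
V₂ = 8.8 × 4.0495/2.3183 = 8.8 × 1.7468 = 15.3717 m/s

15.4 m/s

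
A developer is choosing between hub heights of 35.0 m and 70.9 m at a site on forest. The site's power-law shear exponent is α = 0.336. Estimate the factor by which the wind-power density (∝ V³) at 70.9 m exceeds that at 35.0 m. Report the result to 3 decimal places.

Speed ratio: V_B/V_A = (z_B/z_A)^α = (70.9/35.0)^0.336 = (2.0257)^0.336 = 1.26768
Power-density ratio: P_B/P_A = (V_B/V_A)³ = (1.26768)³ = 2.03719

2.037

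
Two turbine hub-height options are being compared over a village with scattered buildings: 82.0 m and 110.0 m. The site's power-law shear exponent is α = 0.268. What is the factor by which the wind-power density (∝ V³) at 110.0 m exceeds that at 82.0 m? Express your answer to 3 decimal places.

1.266

Speed ratio: V_B/V_A = (z_B/z_A)^α = (110.0/82.0)^0.268 = (1.3415)^0.268 = 1.08191
Power-density ratio: P_B/P_A = (V_B/V_A)³ = (1.08191)³ = 1.26641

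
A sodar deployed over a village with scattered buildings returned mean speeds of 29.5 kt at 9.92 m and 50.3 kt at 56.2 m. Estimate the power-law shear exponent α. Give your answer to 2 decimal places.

Power law: V₂/V₁ = (z₂/z₁)^α ⇒ α = ln(V₂/V₁) / ln(z₂/z₁)
α = ln(50.3/29.5) / ln(56.2/9.92) = ln(1.7051) / ln(5.6653)
  = 0.53361 / 1.73436 = 0.30767

α ≈ 0.31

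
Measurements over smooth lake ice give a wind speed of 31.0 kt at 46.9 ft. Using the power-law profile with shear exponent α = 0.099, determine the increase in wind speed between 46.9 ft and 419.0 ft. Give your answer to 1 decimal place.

7.5 kt

Power law: V₂ = V₁ · (z₂/z₁)^α = 31.0 × (8.9339)^0.099 = 38.5048 kt
ΔV = 38.5048 − 31.0 = 7.5048 kt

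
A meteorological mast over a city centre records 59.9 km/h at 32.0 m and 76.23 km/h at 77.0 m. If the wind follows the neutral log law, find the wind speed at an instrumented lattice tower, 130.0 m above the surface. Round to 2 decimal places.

Log law: V ∝ ln(z/z₀). From the pair, with r = V₁/V₂ = 0.78578,
ln z₀ = (ln z₁ − r·ln z₂)/(1 − r) = (3.4657 − 0.78578×4.3438)/0.21422 = 0.2449 → z₀ = 1.277 m
V₃ = V₁ · ln(z₃/z₀)/ln(z₁/z₀) = 59.9 × 4.6226/3.2208 = 85.9701 km/h

85.97 km/h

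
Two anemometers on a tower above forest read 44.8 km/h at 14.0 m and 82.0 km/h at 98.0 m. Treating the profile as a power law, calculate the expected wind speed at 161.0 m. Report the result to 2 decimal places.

First find α: α = ln(V₂/V₁)/ln(z₂/z₁) = ln(82.0/44.8)/ln(98.0/14.0) = 0.60451/1.94591 = 0.3107
Extrapolate from 98.0 m to 161.0 m: V₃ = 82.0 × (161.0/98.0)^0.3107 = 82.0 × 1.1667 = 95.6735 km/h

95.67 km/h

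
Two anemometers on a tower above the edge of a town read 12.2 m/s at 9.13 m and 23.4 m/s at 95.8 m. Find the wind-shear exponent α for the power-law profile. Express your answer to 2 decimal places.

Power law: V₂/V₁ = (z₂/z₁)^α ⇒ α = ln(V₂/V₁) / ln(z₂/z₁)
α = ln(23.4/12.2) / ln(95.8/9.13) = ln(1.9180) / ln(10.4929)
  = 0.65130 / 2.35070 = 0.27707

α ≈ 0.28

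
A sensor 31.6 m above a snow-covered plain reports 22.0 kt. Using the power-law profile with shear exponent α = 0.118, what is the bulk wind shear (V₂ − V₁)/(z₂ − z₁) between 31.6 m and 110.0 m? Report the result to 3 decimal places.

0.044 kt/m

Power law: V₂ = V₁ · (z₂/z₁)^α = 22.0 × (3.4810)^0.118 = 25.4885 kt
ΔV/Δz = (25.4885 − 22.0)/(110.0 − 31.6) = 3.4885/78.4000 = 0.04450 kt/m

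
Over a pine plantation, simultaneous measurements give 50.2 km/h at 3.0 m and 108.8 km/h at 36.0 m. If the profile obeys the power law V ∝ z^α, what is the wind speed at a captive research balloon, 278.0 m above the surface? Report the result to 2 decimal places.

205.57 km/h

First find α: α = ln(V₂/V₁)/ln(z₂/z₁) = ln(108.8/50.2)/ln(36.0/3.0) = 0.77350/2.48491 = 0.3113
Extrapolate from 36.0 m to 278.0 m: V₃ = 108.8 × (278.0/36.0)^0.3113 = 108.8 × 1.8894 = 205.5717 km/h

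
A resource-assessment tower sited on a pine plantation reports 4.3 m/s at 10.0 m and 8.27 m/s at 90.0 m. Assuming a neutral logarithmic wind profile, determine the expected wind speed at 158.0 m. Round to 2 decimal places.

9.29 m/s

Log law: V ∝ ln(z/z₀). From the pair, with r = V₁/V₂ = 0.51995,
ln z₀ = (ln z₁ − r·ln z₂)/(1 − r) = (2.3026 − 0.51995×4.4998)/0.48005 = -0.0773 → z₀ = 0.9256 m
V₃ = V₁ · ln(z₃/z₀)/ln(z₁/z₀) = 4.3 × 5.1399/2.3799 = 9.2869 m/s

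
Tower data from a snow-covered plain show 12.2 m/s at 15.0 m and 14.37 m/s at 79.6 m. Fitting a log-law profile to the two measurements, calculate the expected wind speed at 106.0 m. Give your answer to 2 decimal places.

14.74 m/s

Log law: V ∝ ln(z/z₀). From the pair, with r = V₁/V₂ = 0.84899,
ln z₀ = (ln z₁ − r·ln z₂)/(1 − r) = (2.7081 − 0.84899×4.3770)/0.15101 = -6.6751 → z₀ = 0.001262 m
V₃ = V₁ · ln(z₃/z₀)/ln(z₁/z₀) = 12.2 × 11.3385/9.3831 = 14.7424 m/s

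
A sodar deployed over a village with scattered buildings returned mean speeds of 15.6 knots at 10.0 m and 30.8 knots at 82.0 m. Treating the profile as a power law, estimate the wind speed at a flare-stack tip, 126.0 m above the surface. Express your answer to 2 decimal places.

35.39 knots

First find α: α = ln(V₂/V₁)/ln(z₂/z₁) = ln(30.8/15.6)/ln(82.0/10.0) = 0.68024/2.10413 = 0.3233
Extrapolate from 82.0 m to 126.0 m: V₃ = 30.8 × (126.0/82.0)^0.3233 = 30.8 × 1.1490 = 35.3885 knots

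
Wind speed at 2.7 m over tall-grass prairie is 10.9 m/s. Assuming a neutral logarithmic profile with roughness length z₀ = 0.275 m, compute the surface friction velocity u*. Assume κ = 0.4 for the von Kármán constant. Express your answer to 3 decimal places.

u* ≈ 1.909 m/s

Log law: V(z) = (u*/κ) · ln(z/z₀) ⇒ u* = κ · V / ln(z/z₀)
u* = 0.4 × 10.9 / ln(2.7/0.275) = 0.4 × 10.9 / 2.2842
   = 4.3600 / 2.2842 = 1.9087 m/s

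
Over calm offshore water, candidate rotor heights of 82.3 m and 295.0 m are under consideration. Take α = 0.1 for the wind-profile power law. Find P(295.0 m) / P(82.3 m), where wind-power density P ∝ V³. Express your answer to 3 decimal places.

1.467

Speed ratio: V_B/V_A = (z_B/z_A)^α = (295.0/82.3)^0.1 = (3.5844)^0.1 = 1.13617
Power-density ratio: P_B/P_A = (V_B/V_A)³ = (1.13617)³ = 1.46665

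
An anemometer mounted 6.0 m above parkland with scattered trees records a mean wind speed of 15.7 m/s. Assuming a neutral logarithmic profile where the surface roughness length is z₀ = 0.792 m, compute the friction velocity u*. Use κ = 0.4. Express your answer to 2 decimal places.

u* ≈ 3.10 m/s

Log law: V(z) = (u*/κ) · ln(z/z₀) ⇒ u* = κ · V / ln(z/z₀)
u* = 0.4 × 15.7 / ln(6.0/0.792) = 0.4 × 15.7 / 2.0250
   = 6.2800 / 2.0250 = 3.1013 m/s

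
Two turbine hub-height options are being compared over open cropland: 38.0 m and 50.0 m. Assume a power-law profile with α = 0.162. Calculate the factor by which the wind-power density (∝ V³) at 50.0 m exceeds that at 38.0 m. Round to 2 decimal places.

Speed ratio: V_B/V_A = (z_B/z_A)^α = (50.0/38.0)^0.162 = (1.3158)^0.162 = 1.04546
Power-density ratio: P_B/P_A = (V_B/V_A)³ = (1.04546)³ = 1.14268

1.14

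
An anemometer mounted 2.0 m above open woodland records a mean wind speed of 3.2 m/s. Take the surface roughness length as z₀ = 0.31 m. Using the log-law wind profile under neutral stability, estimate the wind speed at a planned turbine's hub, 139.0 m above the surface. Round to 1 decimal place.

10.5 m/s

Log law: V(z) ∝ ln(z/z₀), so V₂/V₁ = ln(z₂/z₀) / ln(z₁/z₀).
ln(139.0/0.31) = 6.1057, ln(2.0/0.31) = 1.8643
V₂ = 3.2 × 6.1057/1.8643 = 3.2 × 3.2750 = 10.4800 m/s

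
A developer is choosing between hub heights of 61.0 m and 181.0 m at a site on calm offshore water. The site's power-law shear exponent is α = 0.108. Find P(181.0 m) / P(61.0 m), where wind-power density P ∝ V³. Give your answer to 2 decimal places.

1.42

Speed ratio: V_B/V_A = (z_B/z_A)^α = (181.0/61.0)^0.108 = (2.9672)^0.108 = 1.12464
Power-density ratio: P_B/P_A = (V_B/V_A)³ = (1.12464)³ = 1.42246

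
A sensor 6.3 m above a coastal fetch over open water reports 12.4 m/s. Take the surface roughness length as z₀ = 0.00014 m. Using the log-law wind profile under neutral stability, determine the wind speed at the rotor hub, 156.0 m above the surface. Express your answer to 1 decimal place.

16.1 m/s

Log law: V(z) ∝ ln(z/z₀), so V₂/V₁ = ln(z₂/z₀) / ln(z₁/z₀).
ln(156.0/0.00014) = 13.9237, ln(6.3/0.00014) = 10.7144
V₂ = 12.4 × 13.9237/10.7144 = 12.4 × 1.2995 = 16.1142 m/s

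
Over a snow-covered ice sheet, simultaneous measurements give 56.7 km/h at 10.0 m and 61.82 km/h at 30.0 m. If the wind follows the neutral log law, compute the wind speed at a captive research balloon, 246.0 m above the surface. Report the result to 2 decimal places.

71.63 km/h

Log law: V ∝ ln(z/z₀). From the pair, with r = V₁/V₂ = 0.91718,
ln z₀ = (ln z₁ − r·ln z₂)/(1 − r) = (2.3026 − 0.91718×3.4012)/0.08282 = -9.8637 → z₀ = 0.00005203 m
V₃ = V₁ · ln(z₃/z₀)/ln(z₁/z₀) = 56.7 × 15.3690/12.1663 = 71.6262 km/h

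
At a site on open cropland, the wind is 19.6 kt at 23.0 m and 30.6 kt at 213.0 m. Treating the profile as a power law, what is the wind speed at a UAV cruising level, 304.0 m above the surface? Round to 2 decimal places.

32.86 kt

First find α: α = ln(V₂/V₁)/ln(z₂/z₁) = ln(30.6/19.6)/ln(213.0/23.0) = 0.44547/2.22580 = 0.2001
Extrapolate from 213.0 m to 304.0 m: V₃ = 30.6 × (304.0/213.0)^0.2001 = 30.6 × 1.0738 = 32.8581 kt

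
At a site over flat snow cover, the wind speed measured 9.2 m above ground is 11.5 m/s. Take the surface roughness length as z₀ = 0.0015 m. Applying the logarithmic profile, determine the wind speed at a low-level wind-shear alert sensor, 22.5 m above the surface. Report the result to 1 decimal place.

12.7 m/s

Log law: V(z) ∝ ln(z/z₀), so V₂/V₁ = ln(z₂/z₀) / ln(z₁/z₀).
ln(22.5/0.0015) = 9.6158, ln(9.2/0.0015) = 8.7215
V₂ = 11.5 × 9.6158/8.7215 = 11.5 × 1.1025 = 12.6792 m/s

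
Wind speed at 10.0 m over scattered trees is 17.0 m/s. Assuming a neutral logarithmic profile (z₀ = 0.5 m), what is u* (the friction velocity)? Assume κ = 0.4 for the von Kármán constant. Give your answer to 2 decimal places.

Log law: V(z) = (u*/κ) · ln(z/z₀) ⇒ u* = κ · V / ln(z/z₀)
u* = 0.4 × 17.0 / ln(10.0/0.5) = 0.4 × 17.0 / 2.9957
   = 6.8000 / 2.9957 = 2.2699 m/s

u* ≈ 2.27 m/s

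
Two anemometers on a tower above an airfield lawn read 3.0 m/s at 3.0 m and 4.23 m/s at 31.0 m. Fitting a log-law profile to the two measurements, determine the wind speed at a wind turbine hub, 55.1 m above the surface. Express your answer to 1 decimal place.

4.5 m/s

Log law: V ∝ ln(z/z₀). From the pair, with r = V₁/V₂ = 0.70922,
ln z₀ = (ln z₁ − r·ln z₂)/(1 − r) = (1.0986 − 0.70922×3.4340)/0.29078 = -4.5974 → z₀ = 0.01008 m
V₃ = V₁ · ln(z₃/z₀)/ln(z₁/z₀) = 3.0 × 8.6066/5.6960 = 4.5329 m/s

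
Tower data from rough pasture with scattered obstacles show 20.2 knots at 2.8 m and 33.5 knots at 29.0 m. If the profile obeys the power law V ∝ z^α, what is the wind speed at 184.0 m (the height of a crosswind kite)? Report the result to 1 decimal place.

First find α: α = ln(V₂/V₁)/ln(z₂/z₁) = ln(33.5/20.2)/ln(29.0/2.8) = 0.50586/2.33768 = 0.2164
Extrapolate from 29.0 m to 184.0 m: V₃ = 33.5 × (184.0/29.0)^0.2164 = 33.5 × 1.4916 = 49.9672 knots

50.0 knots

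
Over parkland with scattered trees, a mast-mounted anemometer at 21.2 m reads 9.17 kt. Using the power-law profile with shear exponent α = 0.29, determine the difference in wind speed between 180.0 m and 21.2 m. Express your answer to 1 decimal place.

7.9 kt

Power law: V₂ = V₁ · (z₂/z₁)^α = 9.17 × (8.4906)^0.29 = 17.0514 kt
ΔV = 17.0514 − 9.17 = 7.8814 kt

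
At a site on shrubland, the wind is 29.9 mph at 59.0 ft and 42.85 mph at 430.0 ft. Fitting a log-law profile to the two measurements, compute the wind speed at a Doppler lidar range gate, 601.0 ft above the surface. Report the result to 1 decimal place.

45.0 mph

Log law: V ∝ ln(z/z₀). From the pair, with r = V₁/V₂ = 0.69778,
ln z₀ = (ln z₁ − r·ln z₂)/(1 − r) = (4.0775 − 0.69778×6.0638)/0.30222 = -0.5085 → z₀ = 0.6014 ft
V₃ = V₁ · ln(z₃/z₀)/ln(z₁/z₀) = 29.9 × 6.9071/4.5860 = 45.0329 mph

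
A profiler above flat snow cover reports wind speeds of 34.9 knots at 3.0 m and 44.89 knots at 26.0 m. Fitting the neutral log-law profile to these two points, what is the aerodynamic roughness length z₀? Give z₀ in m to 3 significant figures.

z₀ ≈ 0.00159 m

Log law: V(z) ∝ ln(z/z₀). With r = V₁/V₂ = 34.9/44.89 = 0.77746,
r · ln(z₂/z₀) = ln(z₁/z₀) ⇒ ln z₀ = (ln z₁ − r·ln z₂)/(1 − r)
ln z₀ = (1.09861 − 0.77746×3.25810) / 0.22254 = -6.4455
z₀ = exp(-6.4455) = 0.001588 m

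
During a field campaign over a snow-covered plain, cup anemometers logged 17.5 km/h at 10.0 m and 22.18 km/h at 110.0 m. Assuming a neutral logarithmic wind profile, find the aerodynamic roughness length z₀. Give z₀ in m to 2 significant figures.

Log law: V(z) ∝ ln(z/z₀). With r = V₁/V₂ = 17.5/22.18 = 0.78900,
r · ln(z₂/z₀) = ln(z₁/z₀) ⇒ ln z₀ = (ln z₁ − r·ln z₂)/(1 − r)
ln z₀ = (2.30259 − 0.78900×4.70048) / 0.21100 = -6.6639
z₀ = exp(-6.6639) = 0.001276 m

z₀ ≈ 0.0013 m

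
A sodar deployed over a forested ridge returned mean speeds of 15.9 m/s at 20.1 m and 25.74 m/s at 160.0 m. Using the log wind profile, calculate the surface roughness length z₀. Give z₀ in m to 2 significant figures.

z₀ ≈ 0.70 m

Log law: V(z) ∝ ln(z/z₀). With r = V₁/V₂ = 15.9/25.74 = 0.61772,
r · ln(z₂/z₀) = ln(z₁/z₀) ⇒ ln z₀ = (ln z₁ − r·ln z₂)/(1 − r)
ln z₀ = (3.00072 − 0.61772×5.07517) / 0.38228 = -0.3513
z₀ = exp(-0.3513) = 0.7038 m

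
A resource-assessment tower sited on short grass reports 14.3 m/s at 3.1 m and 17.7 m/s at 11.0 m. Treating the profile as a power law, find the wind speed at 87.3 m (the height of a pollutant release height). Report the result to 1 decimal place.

First find α: α = ln(V₂/V₁)/ln(z₂/z₁) = ln(17.7/14.3)/ln(11.0/3.1) = 0.21331/1.26649 = 0.1684
Extrapolate from 11.0 m to 87.3 m: V₃ = 17.7 × (87.3/11.0)^0.1684 = 17.7 × 1.4175 = 25.0893 m/s

25.1 m/s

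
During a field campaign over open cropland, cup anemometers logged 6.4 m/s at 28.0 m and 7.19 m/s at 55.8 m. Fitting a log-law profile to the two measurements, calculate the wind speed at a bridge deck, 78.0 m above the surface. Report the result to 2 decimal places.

Log law: V ∝ ln(z/z₀). From the pair, with r = V₁/V₂ = 0.89013,
ln z₀ = (ln z₁ − r·ln z₂)/(1 − r) = (3.3322 − 0.89013×4.0218)/0.10987 = -2.2542 → z₀ = 0.1050 m
V₃ = V₁ · ln(z₃/z₀)/ln(z₁/z₀) = 6.4 × 6.6109/5.5864 = 7.5737 m/s

7.57 m/s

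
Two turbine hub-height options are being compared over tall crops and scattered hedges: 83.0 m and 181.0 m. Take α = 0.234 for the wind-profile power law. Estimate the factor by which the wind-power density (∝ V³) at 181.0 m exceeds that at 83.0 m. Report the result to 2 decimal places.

Speed ratio: V_B/V_A = (z_B/z_A)^α = (181.0/83.0)^0.234 = (2.1807)^0.234 = 1.20014
Power-density ratio: P_B/P_A = (V_B/V_A)³ = (1.20014)³ = 1.72861

1.73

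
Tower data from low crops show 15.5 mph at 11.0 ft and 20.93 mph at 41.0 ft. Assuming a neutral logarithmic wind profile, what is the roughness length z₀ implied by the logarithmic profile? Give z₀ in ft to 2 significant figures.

Log law: V(z) ∝ ln(z/z₀). With r = V₁/V₂ = 15.5/20.93 = 0.74056,
r · ln(z₂/z₀) = ln(z₁/z₀) ⇒ ln z₀ = (ln z₁ − r·ln z₂)/(1 − r)
ln z₀ = (2.39790 − 0.74056×3.71357) / 0.25944 = -1.3577
z₀ = exp(-1.3577) = 0.2572 ft

z₀ ≈ 0.26 ft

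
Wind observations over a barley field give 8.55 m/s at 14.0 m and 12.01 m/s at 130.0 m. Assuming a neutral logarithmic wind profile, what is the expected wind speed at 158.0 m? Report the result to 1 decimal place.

12.3 m/s

Log law: V ∝ ln(z/z₀). From the pair, with r = V₁/V₂ = 0.71191,
ln z₀ = (ln z₁ − r·ln z₂)/(1 − r) = (2.6391 − 0.71191×4.8675)/0.28809 = -2.8677 → z₀ = 0.05683 m
V₃ = V₁ · ln(z₃/z₀)/ln(z₁/z₀) = 8.55 × 7.9303/5.5068 = 12.3129 m/s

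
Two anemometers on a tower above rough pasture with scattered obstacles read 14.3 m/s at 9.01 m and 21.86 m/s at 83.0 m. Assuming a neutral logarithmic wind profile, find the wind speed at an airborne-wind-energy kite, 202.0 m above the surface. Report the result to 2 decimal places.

24.89 m/s

Log law: V ∝ ln(z/z₀). From the pair, with r = V₁/V₂ = 0.65416,
ln z₀ = (ln z₁ − r·ln z₂)/(1 − r) = (2.1983 − 0.65416×4.4188)/0.34584 = -2.0018 → z₀ = 0.1351 m
V₃ = V₁ · ln(z₃/z₀)/ln(z₁/z₀) = 14.3 × 7.3101/4.2002 = 24.8882 m/s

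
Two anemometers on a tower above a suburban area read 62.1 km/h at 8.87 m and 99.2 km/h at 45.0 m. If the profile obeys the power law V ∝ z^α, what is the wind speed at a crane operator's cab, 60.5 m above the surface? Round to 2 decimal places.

First find α: α = ln(V₂/V₁)/ln(z₂/z₁) = ln(99.2/62.1)/ln(45.0/8.87) = 0.46839/1.62399 = 0.2884
Extrapolate from 45.0 m to 60.5 m: V₃ = 99.2 × (60.5/45.0)^0.2884 = 99.2 × 1.0891 = 108.0404 km/h

108.04 km/h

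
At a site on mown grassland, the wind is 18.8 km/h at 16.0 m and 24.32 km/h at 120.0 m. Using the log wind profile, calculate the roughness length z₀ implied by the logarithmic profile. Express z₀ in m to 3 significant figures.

Log law: V(z) ∝ ln(z/z₀). With r = V₁/V₂ = 18.8/24.32 = 0.77303,
r · ln(z₂/z₀) = ln(z₁/z₀) ⇒ ln z₀ = (ln z₁ − r·ln z₂)/(1 − r)
ln z₀ = (2.77259 − 0.77303×4.78749) / 0.22697 = -4.0898
z₀ = exp(-4.0898) = 0.01674 m

z₀ ≈ 0.0167 m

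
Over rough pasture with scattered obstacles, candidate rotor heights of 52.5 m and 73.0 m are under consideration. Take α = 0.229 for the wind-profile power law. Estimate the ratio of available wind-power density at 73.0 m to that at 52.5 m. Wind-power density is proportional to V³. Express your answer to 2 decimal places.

1.25

Speed ratio: V_B/V_A = (z_B/z_A)^α = (73.0/52.5)^0.229 = (1.3905)^0.229 = 1.07841
Power-density ratio: P_B/P_A = (V_B/V_A)³ = (1.07841)³ = 1.25416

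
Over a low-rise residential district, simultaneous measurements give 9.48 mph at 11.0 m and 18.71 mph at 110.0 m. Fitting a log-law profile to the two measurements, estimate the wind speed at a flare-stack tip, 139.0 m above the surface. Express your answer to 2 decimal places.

Log law: V ∝ ln(z/z₀). From the pair, with r = V₁/V₂ = 0.50668,
ln z₀ = (ln z₁ − r·ln z₂)/(1 − r) = (2.3979 − 0.50668×4.7005)/0.49332 = 0.0329 → z₀ = 1.033 m
V₃ = V₁ · ln(z₃/z₀)/ln(z₁/z₀) = 9.48 × 4.9015/2.3650 = 19.6480 mph

19.65 mph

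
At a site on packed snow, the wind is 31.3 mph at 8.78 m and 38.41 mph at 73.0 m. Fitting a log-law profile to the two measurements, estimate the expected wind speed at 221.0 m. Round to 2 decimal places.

Log law: V ∝ ln(z/z₀). From the pair, with r = V₁/V₂ = 0.81489,
ln z₀ = (ln z₁ − r·ln z₂)/(1 − r) = (2.1725 − 0.81489×4.2905)/0.18511 = -7.1514 → z₀ = 0.0007838 m
V₃ = V₁ · ln(z₃/z₀)/ln(z₁/z₀) = 31.3 × 12.5496/9.3239 = 42.1285 mph

42.13 mph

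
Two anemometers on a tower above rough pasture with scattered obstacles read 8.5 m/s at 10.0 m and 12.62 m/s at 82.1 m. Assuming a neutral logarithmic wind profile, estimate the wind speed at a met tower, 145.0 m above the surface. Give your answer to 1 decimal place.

Log law: V ∝ ln(z/z₀). From the pair, with r = V₁/V₂ = 0.67353,
ln z₀ = (ln z₁ − r·ln z₂)/(1 − r) = (2.3026 − 0.67353×4.4079)/0.32647 = -2.0410 → z₀ = 0.1299 m
V₃ = V₁ · ln(z₃/z₀)/ln(z₁/z₀) = 8.5 × 7.0177/4.3436 = 13.7331 m/s

13.7 m/s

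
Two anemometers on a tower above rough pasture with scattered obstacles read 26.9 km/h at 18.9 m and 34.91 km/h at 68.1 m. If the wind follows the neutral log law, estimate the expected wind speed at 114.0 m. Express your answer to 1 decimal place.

38.1 km/h

Log law: V ∝ ln(z/z₀). From the pair, with r = V₁/V₂ = 0.77055,
ln z₀ = (ln z₁ − r·ln z₂)/(1 − r) = (2.9392 − 0.77055×4.2210)/0.22945 = -1.3656 → z₀ = 0.2552 m
V₃ = V₁ · ln(z₃/z₀)/ln(z₁/z₀) = 26.9 × 6.1018/4.3047 = 38.1296 km/h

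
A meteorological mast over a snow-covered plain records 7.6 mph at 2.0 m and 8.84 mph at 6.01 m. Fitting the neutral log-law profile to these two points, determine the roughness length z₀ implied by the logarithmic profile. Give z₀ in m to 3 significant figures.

Log law: V(z) ∝ ln(z/z₀). With r = V₁/V₂ = 7.6/8.84 = 0.85973,
r · ln(z₂/z₀) = ln(z₁/z₀) ⇒ ln z₀ = (ln z₁ − r·ln z₂)/(1 − r)
ln z₀ = (0.69315 − 0.85973×1.79342) / 0.14027 = -6.0505
z₀ = exp(-6.0505) = 0.002357 m

z₀ ≈ 0.00236 m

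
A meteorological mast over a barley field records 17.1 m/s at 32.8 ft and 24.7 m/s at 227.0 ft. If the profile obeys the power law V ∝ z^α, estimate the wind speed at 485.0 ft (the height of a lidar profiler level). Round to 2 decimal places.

28.53 m/s

First find α: α = ln(V₂/V₁)/ln(z₂/z₁) = ln(24.7/17.1)/ln(227.0/32.8) = 0.36772/1.93452 = 0.1901
Extrapolate from 227.0 ft to 485.0 ft: V₃ = 24.7 × (485.0/227.0)^0.1901 = 24.7 × 1.1552 = 28.5346 m/s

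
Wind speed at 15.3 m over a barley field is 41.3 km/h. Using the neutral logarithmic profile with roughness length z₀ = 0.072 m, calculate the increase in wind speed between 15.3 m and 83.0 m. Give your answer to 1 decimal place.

13.0 km/h

Log law: V₂ = V₁ · ln(z₂/z₀)/ln(z₁/z₀) = 41.3 × 7.0499/5.3589 = 54.3320 km/h
ΔV = 54.3320 − 41.3 = 13.0320 km/h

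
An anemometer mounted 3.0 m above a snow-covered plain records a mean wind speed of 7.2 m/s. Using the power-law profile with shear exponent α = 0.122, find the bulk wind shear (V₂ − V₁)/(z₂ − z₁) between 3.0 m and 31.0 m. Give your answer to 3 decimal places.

Power law: V₂ = V₁ · (z₂/z₁)^α = 7.2 × (10.3333)^0.122 = 9.5735 m/s
ΔV/Δz = (9.5735 − 7.2)/(31.0 − 3.0) = 2.3735/28.0000 = 0.08477 m/s/m

0.085 m/s/m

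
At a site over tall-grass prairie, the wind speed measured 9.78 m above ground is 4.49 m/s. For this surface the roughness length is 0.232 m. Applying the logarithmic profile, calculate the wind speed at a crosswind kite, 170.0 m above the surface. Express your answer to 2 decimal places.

7.92 m/s

Log law: V(z) ∝ ln(z/z₀), so V₂/V₁ = ln(z₂/z₀) / ln(z₁/z₀).
ln(170.0/0.232) = 6.5968, ln(9.78/0.232) = 3.7414
V₂ = 4.49 × 6.5968/3.7414 = 4.49 × 1.7632 = 7.9168 m/s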